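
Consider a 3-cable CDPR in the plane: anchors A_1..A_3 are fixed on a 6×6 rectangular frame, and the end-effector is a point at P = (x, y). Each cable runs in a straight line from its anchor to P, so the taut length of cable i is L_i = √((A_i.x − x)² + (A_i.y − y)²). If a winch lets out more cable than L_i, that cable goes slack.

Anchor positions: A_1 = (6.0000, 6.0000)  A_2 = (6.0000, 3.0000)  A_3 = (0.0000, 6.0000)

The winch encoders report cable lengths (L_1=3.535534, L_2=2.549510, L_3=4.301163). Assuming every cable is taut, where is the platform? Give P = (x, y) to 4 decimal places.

expand ‖A_i−P‖²=L_i² and subtract eq 1 (k_i ≔ ‖A_i‖²−L_i²)
k_1 = 36.0000+36.0000−12.5000 = 59.5000
eq1−eq2 → [0.0000  6.0000]·P = 21.0000
eq1−eq3 → [12.0000  0.0000]·P = 42.0000
2×2 solve → P = (3.5000, 3.5000)

(3.5000, 3.5000)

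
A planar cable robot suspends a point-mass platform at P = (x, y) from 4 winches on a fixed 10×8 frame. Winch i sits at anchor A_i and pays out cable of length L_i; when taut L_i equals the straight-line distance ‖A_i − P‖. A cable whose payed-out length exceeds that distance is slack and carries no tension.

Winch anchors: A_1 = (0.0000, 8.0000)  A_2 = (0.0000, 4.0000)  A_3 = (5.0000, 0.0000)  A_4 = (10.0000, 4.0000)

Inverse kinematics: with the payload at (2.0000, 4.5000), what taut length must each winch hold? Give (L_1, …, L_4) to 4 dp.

L_1 = √((0.0000−2.0000)² + (8.0000−4.5000)²) = 4.0311
L_2 = √((0.0000−2.0000)² + (4.0000−4.5000)²) = 2.0616
L_3 = √((5.0000−2.0000)² + (0.0000−4.5000)²) = 5.4083
L_4 = √((10.0000−2.0000)² + (4.0000−4.5000)²) = 8.0156

(4.0311, 2.0616, 5.4083, 8.0156)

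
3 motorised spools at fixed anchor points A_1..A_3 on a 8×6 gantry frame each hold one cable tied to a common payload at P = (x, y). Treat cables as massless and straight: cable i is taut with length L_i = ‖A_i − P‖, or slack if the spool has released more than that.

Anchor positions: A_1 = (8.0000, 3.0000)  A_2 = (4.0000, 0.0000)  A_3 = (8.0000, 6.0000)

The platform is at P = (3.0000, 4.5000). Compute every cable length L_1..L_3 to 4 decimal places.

L_1: Δ = A_1−P = (5.0000, -1.5000) → ‖Δ‖ = √27.2500 = 5.2202
L_2: Δ = A_2−P = (1.0000, -4.5000) → ‖Δ‖ = √21.2500 = 4.6098
L_3: Δ = A_3−P = (5.0000, 1.5000) → ‖Δ‖ = √27.2500 = 5.2202

(5.2202, 4.6098, 5.2202)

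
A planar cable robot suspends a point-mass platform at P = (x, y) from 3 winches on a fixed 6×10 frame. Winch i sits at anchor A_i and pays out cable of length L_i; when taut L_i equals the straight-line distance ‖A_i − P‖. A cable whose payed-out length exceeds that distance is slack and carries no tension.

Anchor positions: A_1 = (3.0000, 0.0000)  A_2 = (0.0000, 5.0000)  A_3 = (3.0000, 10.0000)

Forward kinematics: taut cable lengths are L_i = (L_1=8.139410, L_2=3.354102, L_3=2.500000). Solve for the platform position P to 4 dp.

expand ‖A_i−P‖²=L_i² and subtract eq 1 (c_i ≔ ‖A_i‖²−L_i²)
c_1 = 9.0000+0.0000−66.2500 = -57.2500
eq1−eq2 → [6.0000  -10.0000]·P = -71.0000
eq1−eq3 → [0.0000  -20.0000]·P = -160.0000
2×2 solve → P = (1.5000, 8.0000)

(1.5000, 8.0000)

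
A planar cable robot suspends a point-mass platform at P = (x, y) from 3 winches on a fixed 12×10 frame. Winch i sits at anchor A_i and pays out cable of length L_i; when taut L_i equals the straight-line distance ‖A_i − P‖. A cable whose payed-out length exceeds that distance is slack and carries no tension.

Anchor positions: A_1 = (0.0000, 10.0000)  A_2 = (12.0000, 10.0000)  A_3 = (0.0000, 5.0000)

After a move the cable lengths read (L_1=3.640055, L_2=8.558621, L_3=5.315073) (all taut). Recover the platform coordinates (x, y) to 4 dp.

each cable: (A_i−P)·(A_i−P) = L_i²; let c_i = ‖A_i‖²−L_i²
c_1 = 0.0000+100.0000−13.2500 = 86.7500
row 1: -24.0000x + 0.0000y = -84.0000  (c_2=170.7500)
row 2: 0.0000x + 10.0000y = 90.0000  (c_3=-3.2500)
Cramer on rows 1–2 → x = 3.5000, y = 9.0000

(3.5000, 9.0000)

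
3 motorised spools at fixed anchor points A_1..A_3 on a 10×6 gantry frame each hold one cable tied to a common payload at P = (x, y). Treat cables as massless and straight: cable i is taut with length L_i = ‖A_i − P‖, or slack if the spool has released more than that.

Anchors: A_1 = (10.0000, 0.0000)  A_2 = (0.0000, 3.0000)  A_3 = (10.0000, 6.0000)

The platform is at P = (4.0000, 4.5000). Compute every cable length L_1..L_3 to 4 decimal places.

L_1 = √((10.0000−4.0000)² + (0.0000−4.5000)²) = 7.5000
L_2 = √((0.0000−4.0000)² + (3.0000−4.5000)²) = 4.2720
L_3 = √((10.0000−4.0000)² + (6.0000−4.5000)²) = 6.1847

(7.5000, 4.2720, 6.1847)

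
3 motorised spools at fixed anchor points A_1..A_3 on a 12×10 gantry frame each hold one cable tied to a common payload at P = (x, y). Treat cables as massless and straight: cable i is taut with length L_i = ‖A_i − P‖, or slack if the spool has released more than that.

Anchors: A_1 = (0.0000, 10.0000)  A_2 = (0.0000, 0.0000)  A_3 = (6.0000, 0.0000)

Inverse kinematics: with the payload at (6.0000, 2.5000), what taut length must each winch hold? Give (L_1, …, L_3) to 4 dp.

L_1: Δ = A_1−P = (-6.0000, 7.5000) → ‖Δ‖ = √92.2500 = 9.6047
L_2: Δ = A_2−P = (-6.0000, -2.5000) → ‖Δ‖ = √42.2500 = 6.5000
L_3: Δ = A_3−P = (0.0000, -2.5000) → ‖Δ‖ = √6.2500 = 2.5000

(9.6047, 6.5000, 2.5000)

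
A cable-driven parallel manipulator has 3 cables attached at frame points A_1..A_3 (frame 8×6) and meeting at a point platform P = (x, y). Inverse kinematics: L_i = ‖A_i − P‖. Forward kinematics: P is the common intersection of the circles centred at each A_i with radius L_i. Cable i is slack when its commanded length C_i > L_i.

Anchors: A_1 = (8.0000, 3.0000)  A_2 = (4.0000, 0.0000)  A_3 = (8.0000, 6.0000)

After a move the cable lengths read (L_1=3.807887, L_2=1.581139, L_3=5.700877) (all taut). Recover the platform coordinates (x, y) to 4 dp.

(4.5000, 1.5000)

circle eqns → linear via eq_j − eq_1; set k_j = A_j·A_j − L_j²
k_1 = 64.0000+9.0000−14.5000 = 58.5000
8.0000·x + 6.0000·y = k_1−k_2 = 45.0000
0.0000·x − 6.0000·y = k_1−k_3 = -9.0000
solve first two rows → x=4.5000, y=1.5000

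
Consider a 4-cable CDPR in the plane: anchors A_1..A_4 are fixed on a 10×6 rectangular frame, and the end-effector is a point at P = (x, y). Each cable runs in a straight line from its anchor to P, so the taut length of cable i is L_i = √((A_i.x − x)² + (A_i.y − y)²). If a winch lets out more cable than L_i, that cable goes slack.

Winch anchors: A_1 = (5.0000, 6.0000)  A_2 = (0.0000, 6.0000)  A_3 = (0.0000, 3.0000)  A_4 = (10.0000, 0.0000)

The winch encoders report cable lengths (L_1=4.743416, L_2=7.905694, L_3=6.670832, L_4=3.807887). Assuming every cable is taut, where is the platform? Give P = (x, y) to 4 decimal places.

(6.5000, 1.5000)

circle eqns → linear via eq_j − eq_1; set q_j = A_j·A_j − L_j²
q_1 = 25.0000+36.0000−22.5000 = 38.5000
10.0000·x + 0.0000·y = q_1−q_2 = 65.0000
10.0000·x + 6.0000·y = q_1−q_3 = 74.0000
-10.0000·x + 12.0000·y = q_1−q_4 = -47.0000
solve first two rows → x=6.5000, y=1.5000
check cable 4: ‖A_4−P‖² = 14.5000 ≈ L_4² = 14.5000 ✓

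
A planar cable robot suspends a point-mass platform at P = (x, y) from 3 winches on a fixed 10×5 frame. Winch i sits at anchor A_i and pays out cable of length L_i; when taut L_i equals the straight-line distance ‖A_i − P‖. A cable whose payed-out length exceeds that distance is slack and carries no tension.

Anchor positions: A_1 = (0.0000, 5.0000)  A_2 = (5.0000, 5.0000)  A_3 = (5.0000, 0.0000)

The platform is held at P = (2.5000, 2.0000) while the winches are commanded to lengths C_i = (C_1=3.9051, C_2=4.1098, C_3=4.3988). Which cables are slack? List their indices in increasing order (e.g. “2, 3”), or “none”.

2, 3

cable 1: L_1 = ‖A_1−P‖ = 3.9051;  C_1 = 3.9051 → taut
cable 2: L_2 = ‖A_2−P‖ = 3.9051;  C_2 = 4.1098 → slack
cable 3: L_3 = ‖A_3−P‖ = 3.2016;  C_3 = 4.3988 → slack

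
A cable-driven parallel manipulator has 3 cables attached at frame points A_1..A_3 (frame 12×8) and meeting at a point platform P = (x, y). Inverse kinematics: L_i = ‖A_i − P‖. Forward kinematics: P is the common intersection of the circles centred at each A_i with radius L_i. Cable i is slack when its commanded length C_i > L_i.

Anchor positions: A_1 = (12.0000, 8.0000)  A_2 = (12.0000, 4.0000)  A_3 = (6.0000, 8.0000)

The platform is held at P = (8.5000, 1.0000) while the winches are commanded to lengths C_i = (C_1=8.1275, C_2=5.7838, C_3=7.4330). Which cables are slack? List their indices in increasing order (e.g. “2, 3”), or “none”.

i=1: geometric 7.8262 vs commanded 8.1275 ⇒ slack
i=2: geometric 4.6098 vs commanded 5.7838 ⇒ slack
i=3: geometric 7.4330 vs commanded 7.4330 ⇒ taut

1, 2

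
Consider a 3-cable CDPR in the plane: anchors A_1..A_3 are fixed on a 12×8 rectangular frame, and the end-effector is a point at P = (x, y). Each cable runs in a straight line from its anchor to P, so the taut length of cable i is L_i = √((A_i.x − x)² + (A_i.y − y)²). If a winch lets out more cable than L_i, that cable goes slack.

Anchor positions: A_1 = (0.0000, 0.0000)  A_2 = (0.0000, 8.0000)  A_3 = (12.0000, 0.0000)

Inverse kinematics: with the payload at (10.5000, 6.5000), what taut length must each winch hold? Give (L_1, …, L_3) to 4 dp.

(12.3491, 10.6066, 6.6708)

L_1 = √((0.0000−10.5000)² + (0.0000−6.5000)²) = 12.3491
L_2 = √((0.0000−10.5000)² + (8.0000−6.5000)²) = 10.6066
L_3 = √((12.0000−10.5000)² + (0.0000−6.5000)²) = 6.6708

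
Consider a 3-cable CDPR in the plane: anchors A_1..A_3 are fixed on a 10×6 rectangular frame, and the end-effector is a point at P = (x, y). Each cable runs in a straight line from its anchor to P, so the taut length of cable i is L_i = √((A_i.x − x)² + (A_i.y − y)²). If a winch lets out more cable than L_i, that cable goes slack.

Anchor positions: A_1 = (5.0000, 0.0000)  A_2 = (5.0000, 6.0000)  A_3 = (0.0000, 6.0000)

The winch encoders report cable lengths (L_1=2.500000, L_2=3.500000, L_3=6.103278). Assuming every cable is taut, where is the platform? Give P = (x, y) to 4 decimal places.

(5.0000, 2.5000)

circle eqns → linear via eq_j − eq_1; set q_j = A_j·A_j − L_j²
q_1 = 25.0000+0.0000−6.2500 = 18.7500
0.0000·x − 12.0000·y = q_1−q_2 = -30.0000
10.0000·x − 12.0000·y = q_1−q_3 = 20.0000
solve first two rows → x=5.0000, y=2.5000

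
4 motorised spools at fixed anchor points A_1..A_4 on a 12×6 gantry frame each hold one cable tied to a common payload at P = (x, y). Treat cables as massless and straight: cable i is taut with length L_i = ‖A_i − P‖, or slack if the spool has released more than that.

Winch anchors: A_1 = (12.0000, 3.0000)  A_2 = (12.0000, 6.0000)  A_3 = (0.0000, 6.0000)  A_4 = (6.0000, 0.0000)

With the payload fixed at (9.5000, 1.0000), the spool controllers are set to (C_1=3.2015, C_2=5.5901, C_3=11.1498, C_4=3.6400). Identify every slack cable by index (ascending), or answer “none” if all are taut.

3

cable 1: L_1 = ‖A_1−P‖ = 3.2016;  C_1 = 3.2015 → taut
cable 2: L_2 = ‖A_2−P‖ = 5.5902;  C_2 = 5.5901 → taut
cable 3: L_3 = ‖A_3−P‖ = 10.7355;  C_3 = 11.1498 → slack
cable 4: L_4 = ‖A_4−P‖ = 3.6401;  C_4 = 3.6400 → taut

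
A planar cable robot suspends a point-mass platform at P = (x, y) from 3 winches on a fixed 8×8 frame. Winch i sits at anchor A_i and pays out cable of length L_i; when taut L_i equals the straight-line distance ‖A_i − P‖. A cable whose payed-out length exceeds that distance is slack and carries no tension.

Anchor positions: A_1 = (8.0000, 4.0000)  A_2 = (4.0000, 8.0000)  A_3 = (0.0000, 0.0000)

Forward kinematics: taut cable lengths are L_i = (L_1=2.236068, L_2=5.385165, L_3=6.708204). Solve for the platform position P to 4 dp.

(6.0000, 3.0000)

expand ‖A_i−P‖²=L_i² and subtract eq 1 (c_i ≔ ‖A_i‖²−L_i²)
c_1 = 64.0000+16.0000−5.0000 = 75.0000
eq1−eq2 → [8.0000  -8.0000]·P = 24.0000
eq1−eq3 → [16.0000  8.0000]·P = 120.0000
2×2 solve → P = (6.0000, 3.0000)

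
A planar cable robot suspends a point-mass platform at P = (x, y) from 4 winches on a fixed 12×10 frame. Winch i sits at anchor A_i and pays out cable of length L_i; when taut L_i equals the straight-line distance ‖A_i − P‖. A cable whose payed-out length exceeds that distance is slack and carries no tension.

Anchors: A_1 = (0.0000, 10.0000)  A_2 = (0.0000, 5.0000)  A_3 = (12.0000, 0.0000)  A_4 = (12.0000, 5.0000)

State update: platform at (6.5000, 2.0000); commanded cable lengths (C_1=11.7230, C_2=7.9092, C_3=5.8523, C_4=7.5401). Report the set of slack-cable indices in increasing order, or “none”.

1, 2, 4

cable 1: √((-6.5000)²+(8.0000)²)=10.3078, C_1=11.7230: slack
cable 2: √((-6.5000)²+(3.0000)²)=7.1589, C_2=7.9092: slack
cable 3: √((5.5000)²+(-2.0000)²)=5.8523, C_3=5.8523: taut
cable 4: √((5.5000)²+(3.0000)²)=6.2650, C_4=7.5401: slack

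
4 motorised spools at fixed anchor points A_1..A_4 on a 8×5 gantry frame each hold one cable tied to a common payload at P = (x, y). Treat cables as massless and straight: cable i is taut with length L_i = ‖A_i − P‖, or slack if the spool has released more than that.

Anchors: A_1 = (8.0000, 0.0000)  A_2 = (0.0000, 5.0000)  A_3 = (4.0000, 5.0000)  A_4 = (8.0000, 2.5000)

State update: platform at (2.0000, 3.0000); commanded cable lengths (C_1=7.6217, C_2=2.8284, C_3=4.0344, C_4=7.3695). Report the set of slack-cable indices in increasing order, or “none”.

i=1: geometric 6.7082 vs commanded 7.6217 ⇒ slack
i=2: geometric 2.8284 vs commanded 2.8284 ⇒ taut
i=3: geometric 2.8284 vs commanded 4.0344 ⇒ slack
i=4: geometric 6.0208 vs commanded 7.3695 ⇒ slack

1, 3, 4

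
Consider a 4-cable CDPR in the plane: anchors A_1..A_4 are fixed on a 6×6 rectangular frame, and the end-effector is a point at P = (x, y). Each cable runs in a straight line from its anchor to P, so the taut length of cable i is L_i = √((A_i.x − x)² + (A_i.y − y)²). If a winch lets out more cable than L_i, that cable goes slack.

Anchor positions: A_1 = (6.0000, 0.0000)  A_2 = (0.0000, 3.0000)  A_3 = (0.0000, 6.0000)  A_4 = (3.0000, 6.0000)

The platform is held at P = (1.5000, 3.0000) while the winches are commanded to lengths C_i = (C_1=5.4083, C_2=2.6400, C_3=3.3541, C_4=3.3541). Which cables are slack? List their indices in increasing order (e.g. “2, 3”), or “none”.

cable 1: √((4.5000)²+(-3.0000)²)=5.4083, C_1=5.4083: taut
cable 2: √((-1.5000)²+(0.0000)²)=1.5000, C_2=2.6400: slack
cable 3: √((-1.5000)²+(3.0000)²)=3.3541, C_3=3.3541: taut
cable 4: √((1.5000)²+(3.0000)²)=3.3541, C_4=3.3541: taut

2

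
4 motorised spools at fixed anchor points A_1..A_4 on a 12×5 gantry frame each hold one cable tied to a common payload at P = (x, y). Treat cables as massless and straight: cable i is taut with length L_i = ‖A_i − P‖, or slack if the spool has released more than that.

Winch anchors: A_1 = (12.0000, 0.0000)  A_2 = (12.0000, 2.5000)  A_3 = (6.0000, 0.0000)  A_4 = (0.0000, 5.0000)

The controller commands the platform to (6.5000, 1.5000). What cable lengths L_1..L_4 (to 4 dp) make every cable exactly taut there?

cable 1: Δx=5.5000, Δy=-1.5000; L_1 = √(Δx²+Δy²) = 5.7009
cable 2: Δx=5.5000, Δy=1.0000; L_2 = √(Δx²+Δy²) = 5.5902
cable 3: Δx=-0.5000, Δy=-1.5000; L_3 = √(Δx²+Δy²) = 1.5811
cable 4: Δx=-6.5000, Δy=3.5000; L_4 = √(Δx²+Δy²) = 7.3824

(5.7009, 5.5902, 1.5811, 7.3824)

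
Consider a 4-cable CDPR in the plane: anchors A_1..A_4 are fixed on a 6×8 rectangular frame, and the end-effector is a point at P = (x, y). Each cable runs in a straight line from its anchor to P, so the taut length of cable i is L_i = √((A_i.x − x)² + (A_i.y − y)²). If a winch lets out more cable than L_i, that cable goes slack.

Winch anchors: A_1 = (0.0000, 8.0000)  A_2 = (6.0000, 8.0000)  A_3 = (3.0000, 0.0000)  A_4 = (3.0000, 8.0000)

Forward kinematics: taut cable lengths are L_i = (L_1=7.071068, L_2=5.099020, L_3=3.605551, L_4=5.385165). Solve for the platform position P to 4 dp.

(5.0000, 3.0000)

circle eqns → linear via eq_j − eq_1; set q_j = A_j·A_j − L_j²
q_1 = 0.0000+64.0000−50.0000 = 14.0000
-12.0000·x + 0.0000·y = q_1−q_2 = -60.0000
-6.0000·x + 16.0000·y = q_1−q_3 = 18.0000
-6.0000·x + 0.0000·y = q_1−q_4 = -30.0000
solve first two rows → x=5.0000, y=3.0000
check cable 4: ‖A_4−P‖² = 29.0000 ≈ L_4² = 29.0000 ✓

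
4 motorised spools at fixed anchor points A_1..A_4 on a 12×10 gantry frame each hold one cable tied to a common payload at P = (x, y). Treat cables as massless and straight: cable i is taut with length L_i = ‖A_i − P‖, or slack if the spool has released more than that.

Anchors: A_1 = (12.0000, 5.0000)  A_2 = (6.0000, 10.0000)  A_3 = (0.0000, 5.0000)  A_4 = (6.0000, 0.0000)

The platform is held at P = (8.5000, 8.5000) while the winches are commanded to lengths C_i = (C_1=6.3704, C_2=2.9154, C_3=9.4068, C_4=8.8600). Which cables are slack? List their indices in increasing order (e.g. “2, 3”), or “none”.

cable 1: L_1 = ‖A_1−P‖ = 4.9497;  C_1 = 6.3704 → slack
cable 2: L_2 = ‖A_2−P‖ = 2.9155;  C_2 = 2.9154 → taut
cable 3: L_3 = ‖A_3−P‖ = 9.1924;  C_3 = 9.4068 → slack
cable 4: L_4 = ‖A_4−P‖ = 8.8600;  C_4 = 8.8600 → taut

1, 3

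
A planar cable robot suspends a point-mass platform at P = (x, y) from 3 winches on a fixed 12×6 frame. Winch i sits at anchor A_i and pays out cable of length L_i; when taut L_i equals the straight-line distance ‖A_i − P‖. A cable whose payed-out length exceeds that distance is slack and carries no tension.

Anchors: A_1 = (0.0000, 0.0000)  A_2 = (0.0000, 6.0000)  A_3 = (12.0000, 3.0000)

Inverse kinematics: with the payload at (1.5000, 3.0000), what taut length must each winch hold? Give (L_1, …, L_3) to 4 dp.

(3.3541, 3.3541, 10.5000)

cable 1: Δx=-1.5000, Δy=-3.0000; L_1 = √(Δx²+Δy²) = 3.3541
cable 2: Δx=-1.5000, Δy=3.0000; L_2 = √(Δx²+Δy²) = 3.3541
cable 3: Δx=10.5000, Δy=0.0000; L_3 = √(Δx²+Δy²) = 10.5000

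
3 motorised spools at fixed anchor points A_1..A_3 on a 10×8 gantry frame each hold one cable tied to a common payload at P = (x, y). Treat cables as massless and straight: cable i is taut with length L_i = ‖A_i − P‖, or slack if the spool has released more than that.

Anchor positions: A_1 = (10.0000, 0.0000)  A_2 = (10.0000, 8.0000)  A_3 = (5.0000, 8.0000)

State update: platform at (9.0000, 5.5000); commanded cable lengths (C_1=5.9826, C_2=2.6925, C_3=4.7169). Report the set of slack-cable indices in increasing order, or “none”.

1

i=1: geometric 5.5902 vs commanded 5.9826 ⇒ slack
i=2: geometric 2.6926 vs commanded 2.6925 ⇒ taut
i=3: geometric 4.7170 vs commanded 4.7169 ⇒ taut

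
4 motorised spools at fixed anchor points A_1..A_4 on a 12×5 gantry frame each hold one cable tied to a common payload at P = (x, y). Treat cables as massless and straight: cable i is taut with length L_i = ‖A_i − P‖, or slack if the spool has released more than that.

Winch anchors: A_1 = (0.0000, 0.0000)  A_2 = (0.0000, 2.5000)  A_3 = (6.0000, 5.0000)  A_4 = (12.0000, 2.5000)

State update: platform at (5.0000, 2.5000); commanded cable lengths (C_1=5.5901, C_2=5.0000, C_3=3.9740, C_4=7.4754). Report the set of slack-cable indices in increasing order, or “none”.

i=1: geometric 5.5902 vs commanded 5.5901 ⇒ taut
i=2: geometric 5.0000 vs commanded 5.0000 ⇒ taut
i=3: geometric 2.6926 vs commanded 3.9740 ⇒ slack
i=4: geometric 7.0000 vs commanded 7.4754 ⇒ slack

3, 4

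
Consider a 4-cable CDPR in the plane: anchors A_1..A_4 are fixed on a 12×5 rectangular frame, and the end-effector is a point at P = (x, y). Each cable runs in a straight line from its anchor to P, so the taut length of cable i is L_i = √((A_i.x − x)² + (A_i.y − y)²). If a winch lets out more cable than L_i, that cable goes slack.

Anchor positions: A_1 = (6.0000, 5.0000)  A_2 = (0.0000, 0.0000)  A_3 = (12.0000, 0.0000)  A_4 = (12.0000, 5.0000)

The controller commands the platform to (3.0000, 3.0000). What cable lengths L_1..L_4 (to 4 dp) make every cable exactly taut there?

(3.6056, 4.2426, 9.4868, 9.2195)

L_1 = √((6.0000−3.0000)² + (5.0000−3.0000)²) = 3.6056
L_2 = √((0.0000−3.0000)² + (0.0000−3.0000)²) = 4.2426
L_3 = √((12.0000−3.0000)² + (0.0000−3.0000)²) = 9.4868
L_4 = √((12.0000−3.0000)² + (5.0000−3.0000)²) = 9.2195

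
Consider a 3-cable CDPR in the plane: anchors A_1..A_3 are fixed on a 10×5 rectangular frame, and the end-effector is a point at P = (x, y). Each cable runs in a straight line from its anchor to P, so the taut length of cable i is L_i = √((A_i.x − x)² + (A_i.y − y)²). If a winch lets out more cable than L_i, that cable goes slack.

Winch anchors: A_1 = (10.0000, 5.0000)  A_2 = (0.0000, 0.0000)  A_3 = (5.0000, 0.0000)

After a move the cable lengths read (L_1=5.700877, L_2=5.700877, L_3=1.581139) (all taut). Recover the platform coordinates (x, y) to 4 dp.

expand ‖A_i−P‖²=L_i² and subtract eq 1 (q_i ≔ ‖A_i‖²−L_i²)
q_1 = 100.0000+25.0000−32.5000 = 92.5000
eq1−eq2 → [20.0000  10.0000]·P = 125.0000
eq1−eq3 → [10.0000  10.0000]·P = 70.0000
2×2 solve → P = (5.5000, 1.5000)

(5.5000, 1.5000)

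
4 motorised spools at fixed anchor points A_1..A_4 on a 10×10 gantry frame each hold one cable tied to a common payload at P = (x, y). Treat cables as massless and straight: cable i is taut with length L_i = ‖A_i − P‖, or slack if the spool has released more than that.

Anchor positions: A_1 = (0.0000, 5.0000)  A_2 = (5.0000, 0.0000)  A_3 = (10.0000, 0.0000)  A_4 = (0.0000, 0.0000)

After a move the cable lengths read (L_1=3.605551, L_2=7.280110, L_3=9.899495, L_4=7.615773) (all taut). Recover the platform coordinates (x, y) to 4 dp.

(3.0000, 7.0000)

circle eqns → linear via eq_j − eq_1; set c_j = A_j·A_j − L_j²
c_1 = 0.0000+25.0000−13.0000 = 12.0000
-10.0000·x + 10.0000·y = c_1−c_2 = 40.0000
-20.0000·x + 10.0000·y = c_1−c_3 = 10.0000
0.0000·x + 10.0000·y = c_1−c_4 = 70.0000
solve first two rows → x=3.0000, y=7.0000
check cable 4: ‖A_4−P‖² = 58.0000 ≈ L_4² = 58.0000 ✓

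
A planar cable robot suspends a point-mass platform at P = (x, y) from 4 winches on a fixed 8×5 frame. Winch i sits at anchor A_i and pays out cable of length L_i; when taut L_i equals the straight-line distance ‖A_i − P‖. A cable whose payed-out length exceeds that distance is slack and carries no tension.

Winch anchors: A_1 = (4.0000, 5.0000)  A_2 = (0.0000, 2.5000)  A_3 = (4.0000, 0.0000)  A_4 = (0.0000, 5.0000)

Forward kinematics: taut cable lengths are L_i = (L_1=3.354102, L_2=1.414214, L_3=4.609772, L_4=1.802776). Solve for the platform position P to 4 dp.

each cable: (A_i−P)·(A_i−P) = L_i²; let k_i = ‖A_i‖²−L_i²
k_1 = 16.0000+25.0000−11.2500 = 29.7500
row 1: 8.0000x + 5.0000y = 25.5000  (k_2=4.2500)
row 2: 0.0000x + 10.0000y = 35.0000  (k_3=-5.2500)
row 3: 8.0000x + 0.0000y = 8.0000  (k_4=21.7500)
Cramer on rows 1–2 → x = 1.0000, y = 3.5000
check cable 4: ‖A_4−P‖² = 3.2500 ≈ L_4² = 3.2500 ✓

(1.0000, 3.5000)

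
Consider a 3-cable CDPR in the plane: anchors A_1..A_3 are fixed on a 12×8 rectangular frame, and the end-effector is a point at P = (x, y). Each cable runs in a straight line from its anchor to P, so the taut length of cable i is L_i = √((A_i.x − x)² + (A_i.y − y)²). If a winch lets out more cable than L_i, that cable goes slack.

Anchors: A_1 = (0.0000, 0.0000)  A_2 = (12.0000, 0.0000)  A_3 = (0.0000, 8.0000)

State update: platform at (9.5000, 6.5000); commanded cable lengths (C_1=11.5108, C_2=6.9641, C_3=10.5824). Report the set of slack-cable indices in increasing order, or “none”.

3

cable 1: L_1 = ‖A_1−P‖ = 11.5109;  C_1 = 11.5108 → taut
cable 2: L_2 = ‖A_2−P‖ = 6.9642;  C_2 = 6.9641 → taut
cable 3: L_3 = ‖A_3−P‖ = 9.6177;  C_3 = 10.5824 → slack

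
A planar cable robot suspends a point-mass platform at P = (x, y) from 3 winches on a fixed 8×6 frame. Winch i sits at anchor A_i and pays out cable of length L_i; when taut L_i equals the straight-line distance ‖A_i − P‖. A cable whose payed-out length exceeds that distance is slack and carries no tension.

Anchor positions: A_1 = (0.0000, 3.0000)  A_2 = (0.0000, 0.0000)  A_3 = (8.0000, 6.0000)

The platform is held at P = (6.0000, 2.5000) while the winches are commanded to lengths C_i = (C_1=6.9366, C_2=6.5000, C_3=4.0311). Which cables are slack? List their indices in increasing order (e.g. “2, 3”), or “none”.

cable 1: L_1 = ‖A_1−P‖ = 6.0208;  C_1 = 6.9366 → slack
cable 2: L_2 = ‖A_2−P‖ = 6.5000;  C_2 = 6.5000 → taut
cable 3: L_3 = ‖A_3−P‖ = 4.0311;  C_3 = 4.0311 → taut

1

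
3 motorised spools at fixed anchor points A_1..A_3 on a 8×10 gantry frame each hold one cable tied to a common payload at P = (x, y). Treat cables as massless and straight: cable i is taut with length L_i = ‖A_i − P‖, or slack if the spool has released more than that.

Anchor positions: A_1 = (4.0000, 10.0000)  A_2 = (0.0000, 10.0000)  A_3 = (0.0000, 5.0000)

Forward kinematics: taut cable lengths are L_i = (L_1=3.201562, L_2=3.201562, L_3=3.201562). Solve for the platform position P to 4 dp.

expand ‖A_i−P‖²=L_i² and subtract eq 1 (q_i ≔ ‖A_i‖²−L_i²)
q_1 = 16.0000+100.0000−10.2500 = 105.7500
eq1−eq2 → [8.0000  0.0000]·P = 16.0000
eq1−eq3 → [8.0000  10.0000]·P = 91.0000
2×2 solve → P = (2.0000, 7.5000)

(2.0000, 7.5000)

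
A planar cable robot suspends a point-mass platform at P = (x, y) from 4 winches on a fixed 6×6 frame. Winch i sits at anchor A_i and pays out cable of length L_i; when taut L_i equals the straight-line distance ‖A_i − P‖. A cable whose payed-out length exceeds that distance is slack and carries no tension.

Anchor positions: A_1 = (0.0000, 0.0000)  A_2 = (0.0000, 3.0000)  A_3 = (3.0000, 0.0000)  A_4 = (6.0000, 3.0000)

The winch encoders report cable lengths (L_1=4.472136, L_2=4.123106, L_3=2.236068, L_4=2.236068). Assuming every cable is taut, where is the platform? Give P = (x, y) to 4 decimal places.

(4.0000, 2.0000)

each cable: (A_i−P)·(A_i−P) = L_i²; let c_i = ‖A_i‖²−L_i²
c_1 = 0.0000+0.0000−20.0000 = -20.0000
row 1: 0.0000x − 6.0000y = -12.0000  (c_2=-8.0000)
row 2: -6.0000x + 0.0000y = -24.0000  (c_3=4.0000)
row 3: -12.0000x − 6.0000y = -60.0000  (c_4=40.0000)
Cramer on rows 1–2 → x = 4.0000, y = 2.0000
check cable 4: ‖A_4−P‖² = 5.0000 ≈ L_4² = 5.0000 ✓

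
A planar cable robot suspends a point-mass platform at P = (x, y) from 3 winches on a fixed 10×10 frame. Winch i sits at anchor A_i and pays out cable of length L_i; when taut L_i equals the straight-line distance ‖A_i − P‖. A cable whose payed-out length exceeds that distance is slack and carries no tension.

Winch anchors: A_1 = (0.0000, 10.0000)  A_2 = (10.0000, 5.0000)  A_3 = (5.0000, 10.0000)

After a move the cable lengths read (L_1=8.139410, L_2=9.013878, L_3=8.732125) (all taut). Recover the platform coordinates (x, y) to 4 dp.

(1.5000, 2.0000)

circle eqns → linear via eq_j − eq_1; set c_j = A_j·A_j − L_j²
c_1 = 0.0000+100.0000−66.2500 = 33.7500
-20.0000·x + 10.0000·y = c_1−c_2 = -10.0000
-10.0000·x + 0.0000·y = c_1−c_3 = -15.0000
solve first two rows → x=1.5000, y=2.0000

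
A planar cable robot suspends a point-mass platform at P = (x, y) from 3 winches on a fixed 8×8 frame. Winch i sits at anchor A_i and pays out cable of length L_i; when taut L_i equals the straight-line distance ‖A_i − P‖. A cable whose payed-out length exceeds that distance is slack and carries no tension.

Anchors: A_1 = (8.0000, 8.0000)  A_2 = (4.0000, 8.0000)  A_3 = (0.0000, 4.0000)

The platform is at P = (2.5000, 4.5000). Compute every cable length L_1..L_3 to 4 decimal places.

(6.5192, 3.8079, 2.5495)

L_1 = √((8.0000−2.5000)² + (8.0000−4.5000)²) = 6.5192
L_2 = √((4.0000−2.5000)² + (8.0000−4.5000)²) = 3.8079
L_3 = √((0.0000−2.5000)² + (4.0000−4.5000)²) = 2.5495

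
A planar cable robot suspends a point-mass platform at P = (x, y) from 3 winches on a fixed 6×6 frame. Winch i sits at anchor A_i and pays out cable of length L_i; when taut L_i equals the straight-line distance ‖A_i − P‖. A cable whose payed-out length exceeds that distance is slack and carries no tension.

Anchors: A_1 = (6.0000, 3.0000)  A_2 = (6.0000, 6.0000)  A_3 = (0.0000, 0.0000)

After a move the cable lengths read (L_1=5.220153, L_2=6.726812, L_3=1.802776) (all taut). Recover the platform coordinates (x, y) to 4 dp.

expand ‖A_i−P‖²=L_i² and subtract eq 1 (c_i ≔ ‖A_i‖²−L_i²)
c_1 = 36.0000+9.0000−27.2500 = 17.7500
eq1−eq2 → [0.0000  -6.0000]·P = -9.0000
eq1−eq3 → [12.0000  6.0000]·P = 21.0000
2×2 solve → P = (1.0000, 1.5000)

(1.0000, 1.5000)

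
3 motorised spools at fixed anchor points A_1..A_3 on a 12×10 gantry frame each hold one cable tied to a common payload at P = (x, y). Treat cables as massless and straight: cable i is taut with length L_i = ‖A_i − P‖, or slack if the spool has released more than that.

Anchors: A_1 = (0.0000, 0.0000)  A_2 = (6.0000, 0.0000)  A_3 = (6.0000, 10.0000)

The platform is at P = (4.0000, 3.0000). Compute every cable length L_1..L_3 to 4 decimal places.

(5.0000, 3.6056, 7.2801)

L_1 = √((0.0000−4.0000)² + (0.0000−3.0000)²) = 5.0000
L_2 = √((6.0000−4.0000)² + (0.0000−3.0000)²) = 3.6056
L_3 = √((6.0000−4.0000)² + (10.0000−3.0000)²) = 7.2801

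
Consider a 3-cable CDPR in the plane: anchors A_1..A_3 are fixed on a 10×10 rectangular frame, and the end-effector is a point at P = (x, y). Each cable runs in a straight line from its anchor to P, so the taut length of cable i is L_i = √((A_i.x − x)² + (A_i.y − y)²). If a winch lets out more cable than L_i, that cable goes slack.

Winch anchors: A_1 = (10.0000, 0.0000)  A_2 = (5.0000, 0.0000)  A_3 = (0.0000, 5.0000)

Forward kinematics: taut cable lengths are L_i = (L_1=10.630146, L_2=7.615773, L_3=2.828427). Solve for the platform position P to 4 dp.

(2.0000, 7.0000)

each cable: (A_i−P)·(A_i−P) = L_i²; let k_i = ‖A_i‖²−L_i²
k_1 = 100.0000+0.0000−113.0000 = -13.0000
row 1: 10.0000x + 0.0000y = 20.0000  (k_2=-33.0000)
row 2: 20.0000x − 10.0000y = -30.0000  (k_3=17.0000)
Cramer on rows 1–2 → x = 2.0000, y = 7.0000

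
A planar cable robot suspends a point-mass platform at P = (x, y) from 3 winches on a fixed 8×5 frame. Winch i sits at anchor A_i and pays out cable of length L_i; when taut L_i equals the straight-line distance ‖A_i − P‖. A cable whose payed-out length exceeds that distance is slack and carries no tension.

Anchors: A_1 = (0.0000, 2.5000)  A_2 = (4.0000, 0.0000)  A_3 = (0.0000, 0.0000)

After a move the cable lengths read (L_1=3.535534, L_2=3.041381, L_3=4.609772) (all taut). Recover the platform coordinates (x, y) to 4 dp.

(3.5000, 3.0000)

expand ‖A_i−P‖²=L_i² and subtract eq 1 (k_i ≔ ‖A_i‖²−L_i²)
k_1 = 0.0000+6.2500−12.5000 = -6.2500
eq1−eq2 → [-8.0000  5.0000]·P = -13.0000
eq1−eq3 → [0.0000  5.0000]·P = 15.0000
2×2 solve → P = (3.5000, 3.0000)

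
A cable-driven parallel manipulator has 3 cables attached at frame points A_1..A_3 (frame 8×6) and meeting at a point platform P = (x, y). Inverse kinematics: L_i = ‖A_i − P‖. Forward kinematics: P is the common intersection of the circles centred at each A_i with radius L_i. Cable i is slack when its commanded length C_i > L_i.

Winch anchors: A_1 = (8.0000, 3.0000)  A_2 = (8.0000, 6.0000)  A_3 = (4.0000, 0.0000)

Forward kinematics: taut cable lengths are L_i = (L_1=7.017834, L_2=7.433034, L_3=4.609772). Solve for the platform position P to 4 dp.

each cable: (A_i−P)·(A_i−P) = L_i²; let k_i = ‖A_i‖²−L_i²
k_1 = 64.0000+9.0000−49.2500 = 23.7500
row 1: 0.0000x − 6.0000y = -21.0000  (k_2=44.7500)
row 2: 8.0000x + 6.0000y = 29.0000  (k_3=-5.2500)
Cramer on rows 1–2 → x = 1.0000, y = 3.5000

(1.0000, 3.5000)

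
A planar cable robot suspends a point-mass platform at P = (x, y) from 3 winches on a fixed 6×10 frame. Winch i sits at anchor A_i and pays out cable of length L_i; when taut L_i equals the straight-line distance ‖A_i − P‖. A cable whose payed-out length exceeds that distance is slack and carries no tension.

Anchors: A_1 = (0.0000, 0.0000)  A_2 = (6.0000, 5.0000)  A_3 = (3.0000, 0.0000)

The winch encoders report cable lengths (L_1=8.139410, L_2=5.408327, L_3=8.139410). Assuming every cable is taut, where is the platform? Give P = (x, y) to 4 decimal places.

circle eqns → linear via eq_j − eq_1; set q_j = A_j·A_j − L_j²
q_1 = 0.0000+0.0000−66.2500 = -66.2500
-12.0000·x − 10.0000·y = q_1−q_2 = -98.0000
-6.0000·x + 0.0000·y = q_1−q_3 = -9.0000
solve first two rows → x=1.5000, y=8.0000

(1.5000, 8.0000)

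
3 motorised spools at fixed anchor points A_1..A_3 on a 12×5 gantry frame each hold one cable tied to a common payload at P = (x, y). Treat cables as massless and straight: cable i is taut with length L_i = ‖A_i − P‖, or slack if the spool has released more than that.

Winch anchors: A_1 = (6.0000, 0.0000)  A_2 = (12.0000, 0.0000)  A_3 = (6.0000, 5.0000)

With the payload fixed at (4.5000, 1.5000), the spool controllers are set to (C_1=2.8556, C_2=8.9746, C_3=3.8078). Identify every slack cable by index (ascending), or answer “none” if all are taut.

1, 2

i=1: geometric 2.1213 vs commanded 2.8556 ⇒ slack
i=2: geometric 7.6485 vs commanded 8.9746 ⇒ slack
i=3: geometric 3.8079 vs commanded 3.8078 ⇒ taut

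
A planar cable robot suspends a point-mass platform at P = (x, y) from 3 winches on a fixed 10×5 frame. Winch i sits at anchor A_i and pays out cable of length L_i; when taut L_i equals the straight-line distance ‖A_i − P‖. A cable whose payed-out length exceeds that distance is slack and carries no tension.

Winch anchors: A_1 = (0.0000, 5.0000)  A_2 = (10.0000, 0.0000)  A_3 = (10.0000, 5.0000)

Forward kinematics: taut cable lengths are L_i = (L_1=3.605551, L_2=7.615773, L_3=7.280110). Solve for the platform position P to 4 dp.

expand ‖A_i−P‖²=L_i² and subtract eq 1 (c_i ≔ ‖A_i‖²−L_i²)
c_1 = 0.0000+25.0000−13.0000 = 12.0000
eq1−eq2 → [-20.0000  10.0000]·P = -30.0000
eq1−eq3 → [-20.0000  0.0000]·P = -60.0000
2×2 solve → P = (3.0000, 3.0000)

(3.0000, 3.0000)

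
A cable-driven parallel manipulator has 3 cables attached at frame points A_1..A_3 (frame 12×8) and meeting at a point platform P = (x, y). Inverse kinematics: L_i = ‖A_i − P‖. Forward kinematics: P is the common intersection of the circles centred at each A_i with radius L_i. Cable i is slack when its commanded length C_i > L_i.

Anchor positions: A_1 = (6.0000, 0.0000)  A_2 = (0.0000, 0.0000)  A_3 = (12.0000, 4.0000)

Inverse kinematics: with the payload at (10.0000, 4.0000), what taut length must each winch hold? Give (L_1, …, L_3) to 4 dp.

L_1: Δ = A_1−P = (-4.0000, -4.0000) → ‖Δ‖ = √32.0000 = 5.6569
L_2: Δ = A_2−P = (-10.0000, -4.0000) → ‖Δ‖ = √116.0000 = 10.7703
L_3: Δ = A_3−P = (2.0000, 0.0000) → ‖Δ‖ = √4.0000 = 2.0000

(5.6569, 10.7703, 2.0000)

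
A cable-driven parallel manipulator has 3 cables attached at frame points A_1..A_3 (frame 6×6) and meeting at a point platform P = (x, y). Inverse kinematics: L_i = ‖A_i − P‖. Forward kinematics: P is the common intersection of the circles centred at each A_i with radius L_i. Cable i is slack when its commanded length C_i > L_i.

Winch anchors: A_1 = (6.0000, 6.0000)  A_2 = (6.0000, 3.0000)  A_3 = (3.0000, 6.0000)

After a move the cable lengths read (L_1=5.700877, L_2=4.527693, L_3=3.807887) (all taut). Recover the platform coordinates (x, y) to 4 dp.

each cable: (A_i−P)·(A_i−P) = L_i²; let q_i = ‖A_i‖²−L_i²
q_1 = 36.0000+36.0000−32.5000 = 39.5000
row 1: 0.0000x + 6.0000y = 15.0000  (q_2=24.5000)
row 2: 6.0000x + 0.0000y = 9.0000  (q_3=30.5000)
Cramer on rows 1–2 → x = 1.5000, y = 2.5000

(1.5000, 2.5000)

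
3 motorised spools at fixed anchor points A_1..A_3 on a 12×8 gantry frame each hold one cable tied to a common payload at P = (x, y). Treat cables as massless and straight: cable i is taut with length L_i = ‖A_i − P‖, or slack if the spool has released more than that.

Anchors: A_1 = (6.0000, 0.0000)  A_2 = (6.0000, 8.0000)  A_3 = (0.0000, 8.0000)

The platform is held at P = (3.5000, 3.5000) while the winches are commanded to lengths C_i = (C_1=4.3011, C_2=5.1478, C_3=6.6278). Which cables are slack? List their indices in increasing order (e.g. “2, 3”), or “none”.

cable 1: √((2.5000)²+(-3.5000)²)=4.3012, C_1=4.3011: taut
cable 2: √((2.5000)²+(4.5000)²)=5.1478, C_2=5.1478: taut
cable 3: √((-3.5000)²+(4.5000)²)=5.7009, C_3=6.6278: slack

3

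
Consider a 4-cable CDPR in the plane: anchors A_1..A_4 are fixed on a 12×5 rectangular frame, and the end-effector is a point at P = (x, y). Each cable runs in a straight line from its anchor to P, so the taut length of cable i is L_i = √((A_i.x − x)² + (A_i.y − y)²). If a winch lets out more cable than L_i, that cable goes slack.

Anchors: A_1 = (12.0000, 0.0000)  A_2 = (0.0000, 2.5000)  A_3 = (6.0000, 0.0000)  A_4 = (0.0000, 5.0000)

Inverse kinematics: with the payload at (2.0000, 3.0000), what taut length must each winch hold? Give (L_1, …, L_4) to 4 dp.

cable 1: Δx=10.0000, Δy=-3.0000; L_1 = √(Δx²+Δy²) = 10.4403
cable 2: Δx=-2.0000, Δy=-0.5000; L_2 = √(Δx²+Δy²) = 2.0616
cable 3: Δx=4.0000, Δy=-3.0000; L_3 = √(Δx²+Δy²) = 5.0000
cable 4: Δx=-2.0000, Δy=2.0000; L_4 = √(Δx²+Δy²) = 2.8284

(10.4403, 2.0616, 5.0000, 2.8284)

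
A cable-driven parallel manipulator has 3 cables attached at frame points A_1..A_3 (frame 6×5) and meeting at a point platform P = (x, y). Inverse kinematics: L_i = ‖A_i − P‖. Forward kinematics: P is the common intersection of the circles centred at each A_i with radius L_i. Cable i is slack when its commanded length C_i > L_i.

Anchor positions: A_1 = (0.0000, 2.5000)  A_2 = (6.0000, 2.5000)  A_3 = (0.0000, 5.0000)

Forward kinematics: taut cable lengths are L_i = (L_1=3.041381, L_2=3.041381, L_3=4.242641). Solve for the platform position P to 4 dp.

circle eqns → linear via eq_j − eq_1; set q_j = A_j·A_j − L_j²
q_1 = 0.0000+6.2500−9.2500 = -3.0000
-12.0000·x + 0.0000·y = q_1−q_2 = -36.0000
0.0000·x − 5.0000·y = q_1−q_3 = -10.0000
solve first two rows → x=3.0000, y=2.0000

(3.0000, 2.0000)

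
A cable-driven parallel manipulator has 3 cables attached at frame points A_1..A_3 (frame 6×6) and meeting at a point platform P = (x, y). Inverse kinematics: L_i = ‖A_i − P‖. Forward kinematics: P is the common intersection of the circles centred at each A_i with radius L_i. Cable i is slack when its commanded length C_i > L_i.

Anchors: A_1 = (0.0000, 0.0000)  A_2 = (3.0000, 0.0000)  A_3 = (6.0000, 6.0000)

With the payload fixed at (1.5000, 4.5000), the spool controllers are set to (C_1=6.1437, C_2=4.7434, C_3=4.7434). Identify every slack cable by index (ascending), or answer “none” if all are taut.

1

cable 1: L_1 = ‖A_1−P‖ = 4.7434;  C_1 = 6.1437 → slack
cable 2: L_2 = ‖A_2−P‖ = 4.7434;  C_2 = 4.7434 → taut
cable 3: L_3 = ‖A_3−P‖ = 4.7434;  C_3 = 4.7434 → taut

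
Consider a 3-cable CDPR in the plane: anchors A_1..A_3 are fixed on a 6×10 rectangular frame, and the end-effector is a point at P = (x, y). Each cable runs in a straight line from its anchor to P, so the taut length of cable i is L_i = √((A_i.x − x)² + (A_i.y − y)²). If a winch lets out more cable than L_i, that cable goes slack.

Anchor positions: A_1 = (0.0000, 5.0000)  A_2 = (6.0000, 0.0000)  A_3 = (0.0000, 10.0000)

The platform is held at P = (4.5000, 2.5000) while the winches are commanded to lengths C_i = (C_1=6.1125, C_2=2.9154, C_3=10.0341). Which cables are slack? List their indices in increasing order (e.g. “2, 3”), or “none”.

1, 3

cable 1: L_1 = ‖A_1−P‖ = 5.1478;  C_1 = 6.1125 → slack
cable 2: L_2 = ‖A_2−P‖ = 2.9155;  C_2 = 2.9154 → taut
cable 3: L_3 = ‖A_3−P‖ = 8.7464;  C_3 = 10.0341 → slack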